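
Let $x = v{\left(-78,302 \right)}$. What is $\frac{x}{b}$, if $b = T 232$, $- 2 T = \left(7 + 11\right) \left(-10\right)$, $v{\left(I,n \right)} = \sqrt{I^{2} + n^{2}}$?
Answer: $\frac{\sqrt{24322}}{10440} \approx 0.014938$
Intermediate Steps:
$T = 90$ ($T = - \frac{\left(7 + 11\right) \left(-10\right)}{2} = - \frac{18 \left(-10\right)}{2} = \left(- \frac{1}{2}\right) \left(-180\right) = 90$)
$x = 2 \sqrt{24322}$ ($x = \sqrt{\left(-78\right)^{2} + 302^{2}} = \sqrt{6084 + 91204} = \sqrt{97288} = 2 \sqrt{24322} \approx 311.91$)
$b = 20880$ ($b = 90 \cdot 232 = 20880$)
$\frac{x}{b} = \frac{2 \sqrt{24322}}{20880} = 2 \sqrt{24322} \cdot \frac{1}{20880} = \frac{\sqrt{24322}}{10440}$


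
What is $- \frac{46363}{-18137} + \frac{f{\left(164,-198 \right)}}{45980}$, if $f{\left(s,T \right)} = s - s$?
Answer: $\frac{46363}{18137} \approx 2.5563$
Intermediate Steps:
$f{\left(s,T \right)} = 0$
$- \frac{46363}{-18137} + \frac{f{\left(164,-198 \right)}}{45980} = - \frac{46363}{-18137} + \frac{0}{45980} = \left(-46363\right) \left(- \frac{1}{18137}\right) + 0 \cdot \frac{1}{45980} = \frac{46363}{18137} + 0 = \frac{46363}{18137}$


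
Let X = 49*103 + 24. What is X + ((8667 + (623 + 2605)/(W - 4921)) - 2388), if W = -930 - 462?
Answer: 71649322/6313 ≈ 11349.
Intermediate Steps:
W = -1392
X = 5071 (X = 5047 + 24 = 5071)
X + ((8667 + (623 + 2605)/(W - 4921)) - 2388) = 5071 + ((8667 + (623 + 2605)/(-1392 - 4921)) - 2388) = 5071 + ((8667 + 3228/(-6313)) - 2388) = 5071 + ((8667 + 3228*(-1/6313)) - 2388) = 5071 + ((8667 - 3228/6313) - 2388) = 5071 + (54711543/6313 - 2388) = 5071 + 39636099/6313 = 71649322/6313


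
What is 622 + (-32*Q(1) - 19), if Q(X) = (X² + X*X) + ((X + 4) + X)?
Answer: 347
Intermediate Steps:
Q(X) = 4 + 2*X + 2*X² (Q(X) = (X² + X²) + ((4 + X) + X) = 2*X² + (4 + 2*X) = 4 + 2*X + 2*X²)
622 + (-32*Q(1) - 19) = 622 + (-32*(4 + 2*1 + 2*1²) - 19) = 622 + (-32*(4 + 2 + 2*1) - 19) = 622 + (-32*(4 + 2 + 2) - 19) = 622 + (-32*8 - 19) = 622 + (-256 - 19) = 622 - 275 = 347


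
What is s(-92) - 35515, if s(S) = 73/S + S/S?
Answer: -3267361/92 ≈ -35515.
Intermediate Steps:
s(S) = 1 + 73/S (s(S) = 73/S + 1 = 1 + 73/S)
s(-92) - 35515 = (73 - 92)/(-92) - 35515 = -1/92*(-19) - 35515 = 19/92 - 35515 = -3267361/92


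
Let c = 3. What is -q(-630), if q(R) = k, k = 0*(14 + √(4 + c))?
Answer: 0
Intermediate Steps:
k = 0 (k = 0*(14 + √(4 + 3)) = 0*(14 + √7) = 0)
q(R) = 0
-q(-630) = -1*0 = 0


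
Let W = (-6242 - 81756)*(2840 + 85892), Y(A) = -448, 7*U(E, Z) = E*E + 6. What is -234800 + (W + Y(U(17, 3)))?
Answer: -7808473784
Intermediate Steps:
U(E, Z) = 6/7 + E²/7 (U(E, Z) = (E*E + 6)/7 = (E² + 6)/7 = (6 + E²)/7 = 6/7 + E²/7)
W = -7808238536 (W = -87998*88732 = -7808238536)
-234800 + (W + Y(U(17, 3))) = -234800 + (-7808238536 - 448) = -234800 - 7808238984 = -7808473784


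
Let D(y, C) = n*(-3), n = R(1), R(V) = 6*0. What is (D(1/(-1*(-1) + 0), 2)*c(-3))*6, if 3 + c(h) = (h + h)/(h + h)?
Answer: 0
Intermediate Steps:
R(V) = 0
c(h) = -2 (c(h) = -3 + (h + h)/(h + h) = -3 + (2*h)/((2*h)) = -3 + (2*h)*(1/(2*h)) = -3 + 1 = -2)
n = 0
D(y, C) = 0 (D(y, C) = 0*(-3) = 0)
(D(1/(-1*(-1) + 0), 2)*c(-3))*6 = (0*(-2))*6 = 0*6 = 0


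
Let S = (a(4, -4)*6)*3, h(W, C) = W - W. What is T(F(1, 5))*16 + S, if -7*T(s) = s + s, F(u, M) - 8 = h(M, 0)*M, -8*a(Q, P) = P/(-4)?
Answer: -1087/28 ≈ -38.821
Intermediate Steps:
a(Q, P) = P/32 (a(Q, P) = -P/(8*(-4)) = -P*(-1)/(8*4) = -(-1)*P/32 = P/32)
h(W, C) = 0
S = -9/4 (S = (((1/32)*(-4))*6)*3 = -⅛*6*3 = -¾*3 = -9/4 ≈ -2.2500)
F(u, M) = 8 (F(u, M) = 8 + 0*M = 8 + 0 = 8)
T(s) = -2*s/7 (T(s) = -(s + s)/7 = -2*s/7)
T(F(1, 5))*16 + S = -2/7*8*16 - 9/4 = -16/7*16 - 9/4 = -256/7 - 9/4 = -1087/28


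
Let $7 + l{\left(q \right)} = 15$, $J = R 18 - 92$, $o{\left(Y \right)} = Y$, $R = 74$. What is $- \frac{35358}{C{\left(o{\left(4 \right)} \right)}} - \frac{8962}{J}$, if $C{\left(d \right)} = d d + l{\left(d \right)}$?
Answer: $- \frac{229474}{155} \approx -1480.5$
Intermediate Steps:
$J = 1240$ ($J = 74 \cdot 18 - 92 = 1332 - 92 = 1240$)
$l{\left(q \right)} = 8$ ($l{\left(q \right)} = -7 + 15 = 8$)
$C{\left(d \right)} = 8 + d^{2}$ ($C{\left(d \right)} = d d + 8 = d^{2} + 8 = 8 + d^{2}$)
$- \frac{35358}{C{\left(o{\left(4 \right)} \right)}} - \frac{8962}{J} = - \frac{35358}{8 + 4^{2}} - \frac{8962}{1240} = - \frac{35358}{8 + 16} - \frac{4481}{620} = - \frac{35358}{24} - \frac{4481}{620} = \left(-35358\right) \frac{1}{24} - \frac{4481}{620} = - \frac{5893}{4} - \frac{4481}{620} = - \frac{229474}{155}$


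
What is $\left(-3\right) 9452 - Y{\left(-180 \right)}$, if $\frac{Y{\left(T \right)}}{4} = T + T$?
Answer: $-26916$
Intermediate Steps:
$Y{\left(T \right)} = 8 T$ ($Y{\left(T \right)} = 4 \left(T + T\right) = 4 \cdot 2 T = 8 T$)
$\left(-3\right) 9452 - Y{\left(-180 \right)} = \left(-3\right) 9452 - 8 \left(-180\right) = -28356 - -1440 = -28356 + 1440 = -26916$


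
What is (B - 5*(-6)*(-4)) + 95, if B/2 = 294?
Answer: 563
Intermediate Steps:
B = 588 (B = 2*294 = 588)
(B - 5*(-6)*(-4)) + 95 = (588 - 5*(-6)*(-4)) + 95 = (588 + 30*(-4)) + 95 = (588 - 120) + 95 = 468 + 95 = 563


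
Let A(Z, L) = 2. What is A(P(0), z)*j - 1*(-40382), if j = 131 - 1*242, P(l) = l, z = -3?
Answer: 40160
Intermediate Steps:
j = -111 (j = 131 - 242 = -111)
A(P(0), z)*j - 1*(-40382) = 2*(-111) - 1*(-40382) = -222 + 40382 = 40160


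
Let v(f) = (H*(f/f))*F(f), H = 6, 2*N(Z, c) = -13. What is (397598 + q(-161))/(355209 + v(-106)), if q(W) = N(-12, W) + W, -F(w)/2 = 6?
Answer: 794861/710274 ≈ 1.1191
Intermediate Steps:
F(w) = -12 (F(w) = -2*6 = -12)
N(Z, c) = -13/2 (N(Z, c) = (½)*(-13) = -13/2)
v(f) = -72 (v(f) = (6*(f/f))*(-12) = (6*1)*(-12) = 6*(-12) = -72)
q(W) = -13/2 + W
(397598 + q(-161))/(355209 + v(-106)) = (397598 + (-13/2 - 161))/(355209 - 72) = (397598 - 335/2)/355137 = (794861/2)*(1/355137) = 794861/710274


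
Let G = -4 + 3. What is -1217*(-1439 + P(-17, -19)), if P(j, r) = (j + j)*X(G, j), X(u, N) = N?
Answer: 1047837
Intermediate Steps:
G = -1
P(j, r) = 2*j**2 (P(j, r) = (j + j)*j = (2*j)*j = 2*j**2)
-1217*(-1439 + P(-17, -19)) = -1217*(-1439 + 2*(-17)**2) = -1217*(-1439 + 2*289) = -1217*(-1439 + 578) = -1217*(-861) = 1047837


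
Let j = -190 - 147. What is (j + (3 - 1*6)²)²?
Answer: 107584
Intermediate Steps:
j = -337
(j + (3 - 1*6)²)² = (-337 + (3 - 1*6)²)² = (-337 + (3 - 6)²)² = (-337 + (-3)²)² = (-337 + 9)² = (-328)² = 107584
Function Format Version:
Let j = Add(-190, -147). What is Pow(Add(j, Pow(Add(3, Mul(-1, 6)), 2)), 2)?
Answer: 107584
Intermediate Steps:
j = -337
Pow(Add(j, Pow(Add(3, Mul(-1, 6)), 2)), 2) = Pow(Add(-337, Pow(Add(3, Mul(-1, 6)), 2)), 2) = Pow(Add(-337, Pow(Add(3, -6), 2)), 2) = Pow(Add(-337, Pow(-3, 2)), 2) = Pow(Add(-337, 9), 2) = Pow(-328, 2) = 107584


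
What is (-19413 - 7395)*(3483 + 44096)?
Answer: -1275497832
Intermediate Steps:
(-19413 - 7395)*(3483 + 44096) = -26808*47579 = -1275497832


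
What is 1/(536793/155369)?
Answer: 155369/536793 ≈ 0.28944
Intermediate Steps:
1/(536793/155369) = 155369/536793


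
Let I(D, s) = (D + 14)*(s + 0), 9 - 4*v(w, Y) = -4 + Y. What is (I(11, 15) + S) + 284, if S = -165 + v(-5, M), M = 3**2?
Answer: 495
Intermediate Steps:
M = 9
v(w, Y) = 13/4 - Y/4 (v(w, Y) = 9/4 - (-4 + Y)/4 = 9/4 + (1 - Y/4) = 13/4 - Y/4)
I(D, s) = s*(14 + D) (I(D, s) = (14 + D)*s = s*(14 + D))
S = -164 (S = -165 + (13/4 - 1/4*9) = -165 + (13/4 - 9/4) = -165 + 1 = -164)
(I(11, 15) + S) + 284 = (15*(14 + 11) - 164) + 284 = (15*25 - 164) + 284 = (375 - 164) + 284 = 211 + 284 = 495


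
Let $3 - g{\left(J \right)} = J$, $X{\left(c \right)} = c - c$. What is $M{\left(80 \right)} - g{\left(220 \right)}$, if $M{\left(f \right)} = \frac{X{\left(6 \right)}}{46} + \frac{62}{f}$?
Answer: $\frac{8711}{40} \approx 217.77$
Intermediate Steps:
$X{\left(c \right)} = 0$
$M{\left(f \right)} = \frac{62}{f}$ ($M{\left(f \right)} = \frac{0}{46} + \frac{62}{f} = 0 \cdot \frac{1}{46} + \frac{62}{f} = 0 + \frac{62}{f} = \frac{62}{f}$)
$g{\left(J \right)} = 3 - J$
$M{\left(80 \right)} - g{\left(220 \right)} = \frac{62}{80} - \left(3 - 220\right) = 62 \cdot \frac{1}{80} - \left(3 - 220\right) = \frac{31}{40} - -217 = \frac{31}{40} + 217 = \frac{8711}{40}$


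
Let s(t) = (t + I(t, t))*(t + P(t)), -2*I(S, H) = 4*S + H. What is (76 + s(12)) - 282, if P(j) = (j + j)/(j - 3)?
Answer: -470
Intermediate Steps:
P(j) = 2*j/(-3 + j) (P(j) = (2*j)/(-3 + j) = 2*j/(-3 + j))
I(S, H) = -2*S - H/2 (I(S, H) = -(4*S + H)/2 = -(H + 4*S)/2 = -2*S - H/2)
s(t) = -3*t*(t + 2*t/(-3 + t))/2 (s(t) = (t + (-2*t - t/2))*(t + 2*t/(-3 + t)) = (t - 5*t/2)*(t + 2*t/(-3 + t)) = (-3*t/2)*(t + 2*t/(-3 + t)) = -3*t*(t + 2*t/(-3 + t))/2)
(76 + s(12)) - 282 = (76 + (3/2)*12²*(1 - 1*12)/(-3 + 12)) - 282 = (76 + (3/2)*144*(1 - 12)/9) - 282 = (76 + (3/2)*144*(⅑)*(-11)) - 282 = (76 - 264) - 282 = -188 - 282 = -470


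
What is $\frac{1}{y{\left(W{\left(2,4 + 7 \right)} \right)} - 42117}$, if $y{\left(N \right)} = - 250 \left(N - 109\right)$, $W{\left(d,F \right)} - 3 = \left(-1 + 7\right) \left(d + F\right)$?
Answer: $- \frac{1}{35117} \approx -2.8476 \cdot 10^{-5}$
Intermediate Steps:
$W{\left(d,F \right)} = 3 + 6 F + 6 d$ ($W{\left(d,F \right)} = 3 + \left(-1 + 7\right) \left(d + F\right) = 3 + 6 \left(F + d\right) = 3 + \left(6 F + 6 d\right) = 3 + 6 F + 6 d$)
$y{\left(N \right)} = 27250 - 250 N$ ($y{\left(N \right)} = - 250 \left(-109 + N\right) = 27250 - 250 N$)
$\frac{1}{y{\left(W{\left(2,4 + 7 \right)} \right)} - 42117} = \frac{1}{\left(27250 - 250 \left(3 + 6 \left(4 + 7\right) + 6 \cdot 2\right)\right) - 42117} = \frac{1}{\left(27250 - 250 \left(3 + 6 \cdot 11 + 12\right)\right) - 42117} = \frac{1}{\left(27250 - 250 \left(3 + 66 + 12\right)\right) - 42117} = \frac{1}{\left(27250 - 20250\right) - 42117} = \frac{1}{7000 - 42117} = \frac{1}{-35117} = - \frac{1}{35117}$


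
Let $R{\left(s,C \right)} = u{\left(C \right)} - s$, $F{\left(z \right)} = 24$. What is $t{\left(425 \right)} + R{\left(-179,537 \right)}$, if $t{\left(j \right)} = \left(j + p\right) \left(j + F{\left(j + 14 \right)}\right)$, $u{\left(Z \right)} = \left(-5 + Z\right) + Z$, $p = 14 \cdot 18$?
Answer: $305221$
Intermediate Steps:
$p = 252$
$u{\left(Z \right)} = -5 + 2 Z$
$t{\left(j \right)} = \left(24 + j\right) \left(252 + j\right)$ ($t{\left(j \right)} = \left(j + 252\right) \left(j + 24\right) = \left(252 + j\right) \left(24 + j\right) = \left(24 + j\right) \left(252 + j\right)$)
$R{\left(s,C \right)} = -5 - s + 2 C$ ($R{\left(s,C \right)} = \left(-5 + 2 C\right) - s = -5 - s + 2 C$)
$t{\left(425 \right)} + R{\left(-179,537 \right)} = \left(6048 + 425^{2} + 276 \cdot 425\right) - -1248 = \left(6048 + 180625 + 117300\right) + \left(-5 + 179 + 1074\right) = 303973 + 1248 = 305221$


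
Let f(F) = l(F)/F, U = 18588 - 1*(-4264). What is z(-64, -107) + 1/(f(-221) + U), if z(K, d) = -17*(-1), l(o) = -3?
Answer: 85855236/5050295 ≈ 17.000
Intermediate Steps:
U = 22852 (U = 18588 + 4264 = 22852)
z(K, d) = 17
f(F) = -3/F
z(-64, -107) + 1/(f(-221) + U) = 17 + 1/(-3/(-221) + 22852) = 17 + 1/(-3*(-1/221) + 22852) = 17 + 1/(3/221 + 22852) = 17 + 1/(5050295/221) = 17 + 221/5050295 = 85855236/5050295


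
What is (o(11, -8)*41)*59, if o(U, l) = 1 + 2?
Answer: 7257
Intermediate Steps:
o(U, l) = 3
(o(11, -8)*41)*59 = (3*41)*59 = 123*59 = 7257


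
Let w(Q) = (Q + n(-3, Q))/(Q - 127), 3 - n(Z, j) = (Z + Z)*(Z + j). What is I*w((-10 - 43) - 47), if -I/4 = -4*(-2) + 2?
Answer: -28600/227 ≈ -125.99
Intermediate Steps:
n(Z, j) = 3 - 2*Z*(Z + j) (n(Z, j) = 3 - (Z + Z)*(Z + j) = 3 - 2*Z*(Z + j))
I = -40 (I = -4*(-4*(-2) + 2) = -4*(8 + 2) = -4*10 = -40)
w(Q) = (-15 + 7*Q)/(-127 + Q) (w(Q) = (Q + (3 - 2*(-3)² - 2*(-3)*Q))/(Q - 127) = (Q + (3 - 2*9 + 6*Q))/(-127 + Q) = (Q + (3 - 18 + 6*Q))/(-127 + Q) = (Q + (-15 + 6*Q))/(-127 + Q) = (-15 + 7*Q)/(-127 + Q))
I*w((-10 - 43) - 47) = -40*(-15 + 7*((-10 - 43) - 47))/(-127 + ((-10 - 43) - 47)) = -40*(-15 + 7*(-53 - 47))/(-127 + (-53 - 47)) = -40*(-15 + 7*(-100))/(-127 - 100) = -40*(-15 - 700)/(-227) = -(-40)*(-715)/227 = -40*715/227 = -28600/227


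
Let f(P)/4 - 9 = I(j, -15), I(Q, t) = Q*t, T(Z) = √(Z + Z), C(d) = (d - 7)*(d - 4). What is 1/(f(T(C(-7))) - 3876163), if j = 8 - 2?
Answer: -1/3876487 ≈ -2.5797e-7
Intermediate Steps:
j = 6
C(d) = (-7 + d)*(-4 + d)
T(Z) = √2*√Z (T(Z) = √(2*Z) = √2*√Z)
f(P) = -324 (f(P) = 36 + 4*(6*(-15)) = 36 + 4*(-90) = 36 - 360 = -324)
1/(f(T(C(-7))) - 3876163) = 1/(-324 - 3876163) = 1/(-3876487) = -1/3876487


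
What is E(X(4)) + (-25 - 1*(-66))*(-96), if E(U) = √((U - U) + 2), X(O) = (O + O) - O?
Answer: -3936 + √2 ≈ -3934.6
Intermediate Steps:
X(O) = O (X(O) = 2*O - O = O)
E(U) = √2 (E(U) = √(0 + 2) = √2)
E(X(4)) + (-25 - 1*(-66))*(-96) = √2 + (-25 - 1*(-66))*(-96) = √2 + (-25 + 66)*(-96) = √2 + 41*(-96) = √2 - 3936 = -3936 + √2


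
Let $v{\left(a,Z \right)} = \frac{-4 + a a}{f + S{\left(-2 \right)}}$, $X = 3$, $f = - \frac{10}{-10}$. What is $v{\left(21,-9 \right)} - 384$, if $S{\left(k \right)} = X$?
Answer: $- \frac{1099}{4} \approx -274.75$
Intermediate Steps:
$f = 1$ ($f = \left(-10\right) \left(- \frac{1}{10}\right) = 1$)
$S{\left(k \right)} = 3$
$v{\left(a,Z \right)} = -1 + \frac{a^{2}}{4}$ ($v{\left(a,Z \right)} = \frac{-4 + a a}{1 + 3} = \frac{-4 + a^{2}}{4} = \left(-4 + a^{2}\right) \frac{1}{4} = -1 + \frac{a^{2}}{4}$)
$v{\left(21,-9 \right)} - 384 = \left(-1 + \frac{21^{2}}{4}\right) - 384 = \left(-1 + \frac{1}{4} \cdot 441\right) - 384 = \left(-1 + \frac{441}{4}\right) - 384 = \frac{437}{4} - 384 = - \frac{1099}{4}$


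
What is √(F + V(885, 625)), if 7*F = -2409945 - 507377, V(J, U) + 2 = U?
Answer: I*√20390727/7 ≈ 645.09*I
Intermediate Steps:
V(J, U) = -2 + U
F = -2917322/7 (F = (-2409945 - 507377)/7 = (⅐)*(-2917322) = -2917322/7 ≈ -4.1676e+5)
√(F + V(885, 625)) = √(-2917322/7 + (-2 + 625)) = √(-2917322/7 + 623) = √(-2912961/7) = I*√20390727/7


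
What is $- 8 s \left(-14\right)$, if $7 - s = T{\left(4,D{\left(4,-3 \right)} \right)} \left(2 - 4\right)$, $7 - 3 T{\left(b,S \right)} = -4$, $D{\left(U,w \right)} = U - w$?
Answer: $\frac{4816}{3} \approx 1605.3$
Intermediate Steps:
$T{\left(b,S \right)} = \frac{11}{3}$ ($T{\left(b,S \right)} = \frac{7}{3} - - \frac{4}{3} = \frac{7}{3} + \frac{4}{3} = \frac{11}{3}$)
$s = \frac{43}{3}$ ($s = 7 - \frac{11 \left(2 - 4\right)}{3} = 7 - \frac{11}{3} \left(-2\right) = 7 - - \frac{22}{3} = 7 + \frac{22}{3} = \frac{43}{3} \approx 14.333$)
$- 8 s \left(-14\right) = \left(-8\right) \frac{43}{3} \left(-14\right) = \left(- \frac{344}{3}\right) \left(-14\right) = \frac{4816}{3}$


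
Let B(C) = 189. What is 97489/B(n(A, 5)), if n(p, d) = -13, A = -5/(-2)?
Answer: 13927/27 ≈ 515.81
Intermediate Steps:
A = 5/2 (A = -5*(-1/2) = 5/2 ≈ 2.5000)
97489/B(n(A, 5)) = 97489/189 = 97489*(1/189) = 13927/27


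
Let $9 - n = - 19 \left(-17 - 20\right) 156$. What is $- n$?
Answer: $109659$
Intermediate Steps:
$n = -109659$ ($n = 9 - - 19 \left(-17 - 20\right) 156 = 9 - \left(-19\right) \left(-37\right) 156 = 9 - 703 \cdot 156 = 9 - 109668 = -109659$)
$- n = \left(-1\right) \left(-109659\right) = 109659$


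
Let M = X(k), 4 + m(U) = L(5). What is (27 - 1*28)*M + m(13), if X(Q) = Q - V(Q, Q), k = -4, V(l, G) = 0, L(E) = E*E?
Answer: 25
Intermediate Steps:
L(E) = E**2
X(Q) = Q (X(Q) = Q - 1*0 = Q + 0 = Q)
m(U) = 21 (m(U) = -4 + 5**2 = -4 + 25 = 21)
M = -4
(27 - 1*28)*M + m(13) = (27 - 1*28)*(-4) + 21 = (27 - 28)*(-4) + 21 = -1*(-4) + 21 = 4 + 21 = 25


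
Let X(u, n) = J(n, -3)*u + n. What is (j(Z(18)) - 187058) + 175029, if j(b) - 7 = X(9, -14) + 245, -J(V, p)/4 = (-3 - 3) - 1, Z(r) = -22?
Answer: -11539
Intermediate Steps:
J(V, p) = 28 (J(V, p) = -4*((-3 - 3) - 1) = -4*(-6 - 1) = -4*(-7) = 28)
X(u, n) = n + 28*u (X(u, n) = 28*u + n = n + 28*u)
j(b) = 490 (j(b) = 7 + ((-14 + 28*9) + 245) = 7 + ((-14 + 252) + 245) = 7 + (238 + 245) = 7 + 483 = 490)
(j(Z(18)) - 187058) + 175029 = (490 - 187058) + 175029 = -186568 + 175029 = -11539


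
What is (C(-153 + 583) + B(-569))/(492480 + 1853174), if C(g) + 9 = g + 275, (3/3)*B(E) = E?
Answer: 127/2345654 ≈ 5.4143e-5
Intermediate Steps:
B(E) = E
C(g) = 266 + g (C(g) = -9 + (g + 275) = -9 + (275 + g) = 266 + g)
(C(-153 + 583) + B(-569))/(492480 + 1853174) = ((266 + (-153 + 583)) - 569)/(492480 + 1853174) = ((266 + 430) - 569)/2345654 = (696 - 569)*(1/2345654) = 127*(1/2345654) = 127/2345654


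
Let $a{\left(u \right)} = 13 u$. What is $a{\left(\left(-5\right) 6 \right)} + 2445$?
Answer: $2055$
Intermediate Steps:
$a{\left(\left(-5\right) 6 \right)} + 2445 = 13 \left(\left(-5\right) 6\right) + 2445 = 13 \left(-30\right) + 2445 = -390 + 2445 = 2055$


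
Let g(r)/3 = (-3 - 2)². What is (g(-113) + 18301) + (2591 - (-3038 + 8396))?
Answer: 15609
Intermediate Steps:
g(r) = 75 (g(r) = 3*(-3 - 2)² = 3*(-5)² = 3*25 = 75)
(g(-113) + 18301) + (2591 - (-3038 + 8396)) = (75 + 18301) + (2591 - (-3038 + 8396)) = 18376 + (2591 - 1*5358) = 18376 + (2591 - 5358) = 18376 - 2767 = 15609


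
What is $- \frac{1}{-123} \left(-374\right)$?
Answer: $- \frac{374}{123} \approx -3.0406$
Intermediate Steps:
$- \frac{1}{-123} \left(-374\right) = \left(-1\right) \left(- \frac{1}{123}\right) \left(-374\right) = \frac{1}{123} \left(-374\right) = - \frac{374}{123}$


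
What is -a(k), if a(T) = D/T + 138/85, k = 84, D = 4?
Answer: -2983/1785 ≈ -1.6711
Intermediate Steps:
a(T) = 138/85 + 4/T (a(T) = 4/T + 138/85 = 138/85 + 4/T)
-a(k) = -(138/85 + 4/84) = -(138/85 + 4*(1/84)) = -(138/85 + 1/21) = -1*2983/1785 = -2983/1785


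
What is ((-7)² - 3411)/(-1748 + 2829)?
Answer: -3362/1081 ≈ -3.1101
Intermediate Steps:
((-7)² - 3411)/(-1748 + 2829) = (49 - 3411)/1081 = -3362*1/1081 = -3362/1081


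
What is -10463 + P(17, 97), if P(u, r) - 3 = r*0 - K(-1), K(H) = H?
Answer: -10459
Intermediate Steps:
P(u, r) = 4 (P(u, r) = 3 + (r*0 - 1*(-1)) = 3 + (0 + 1) = 3 + 1 = 4)
-10463 + P(17, 97) = -10463 + 4 = -10459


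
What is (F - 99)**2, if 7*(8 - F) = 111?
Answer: 559504/49 ≈ 11418.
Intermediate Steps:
F = -55/7 (F = 8 - 1/7*111 = 8 - 111/7 = -55/7 ≈ -7.8571)
(F - 99)**2 = (-55/7 - 99)**2 = (-748/7)**2 = 559504/49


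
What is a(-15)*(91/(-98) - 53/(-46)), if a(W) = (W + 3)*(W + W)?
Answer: 12960/161 ≈ 80.497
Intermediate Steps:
a(W) = 2*W*(3 + W) (a(W) = (3 + W)*(2*W) = 2*W*(3 + W))
a(-15)*(91/(-98) - 53/(-46)) = (2*(-15)*(3 - 15))*(91/(-98) - 53/(-46)) = (2*(-15)*(-12))*(91*(-1/98) - 53*(-1/46)) = 360*(-13/14 + 53/46) = 360*(36/161) = 12960/161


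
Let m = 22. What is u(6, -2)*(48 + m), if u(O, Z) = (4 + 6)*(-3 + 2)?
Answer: -700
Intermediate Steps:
u(O, Z) = -10 (u(O, Z) = 10*(-1) = -10)
u(6, -2)*(48 + m) = -10*(48 + 22) = -10*70 = -700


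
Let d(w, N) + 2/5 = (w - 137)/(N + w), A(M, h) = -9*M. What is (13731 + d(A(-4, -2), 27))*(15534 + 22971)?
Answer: 11101335478/21 ≈ 5.2863e+8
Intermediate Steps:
d(w, N) = -2/5 + (-137 + w)/(N + w) (d(w, N) = -2/5 + (w - 137)/(N + w) = -2/5 + (-137 + w)/(N + w))
(13731 + d(A(-4, -2), 27))*(15534 + 22971) = (13731 + (-685 - 2*27 + 3*(-9*(-4)))/(5*(27 - 9*(-4))))*(15534 + 22971) = (13731 + (-685 - 54 + 3*36)/(5*(27 + 36)))*38505 = (13731 + (1/5)*(-685 - 54 + 108)/63)*38505 = (13731 + (1/5)*(1/63)*(-631))*38505 = (13731 - 631/315)*38505 = (4324634/315)*38505 = 11101335478/21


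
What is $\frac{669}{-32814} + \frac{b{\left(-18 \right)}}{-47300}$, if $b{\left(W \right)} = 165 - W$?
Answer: $- \frac{6274777}{258683700} \approx -0.024257$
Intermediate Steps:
$\frac{669}{-32814} + \frac{b{\left(-18 \right)}}{-47300} = \frac{669}{-32814} + \frac{165 - -18}{-47300} = 669 \left(- \frac{1}{32814}\right) + \left(165 + 18\right) \left(- \frac{1}{47300}\right) = - \frac{223}{10938} + 183 \left(- \frac{1}{47300}\right) = - \frac{223}{10938} - \frac{183}{47300} = - \frac{6274777}{258683700}$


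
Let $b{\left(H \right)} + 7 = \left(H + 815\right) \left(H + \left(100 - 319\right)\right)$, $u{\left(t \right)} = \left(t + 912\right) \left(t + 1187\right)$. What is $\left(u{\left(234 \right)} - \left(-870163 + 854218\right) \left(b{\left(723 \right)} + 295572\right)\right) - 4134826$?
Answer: $17070076205$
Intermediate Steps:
$u{\left(t \right)} = \left(912 + t\right) \left(1187 + t\right)$
$b{\left(H \right)} = -7 + \left(-219 + H\right) \left(815 + H\right)$ ($b{\left(H \right)} = -7 + \left(H + 815\right) \left(H + \left(100 - 319\right)\right) = -7 + \left(815 + H\right) \left(H + \left(100 - 319\right)\right) = -7 + \left(815 + H\right) \left(H - 219\right) = -7 + \left(815 + H\right) \left(-219 + H\right) = -7 + \left(-219 + H\right) \left(815 + H\right)$)
$\left(u{\left(234 \right)} - \left(-870163 + 854218\right) \left(b{\left(723 \right)} + 295572\right)\right) - 4134826 = \left(\left(1082544 + 234^{2} + 2099 \cdot 234\right) - \left(-870163 + 854218\right) \left(\left(-178492 + 723^{2} + 596 \cdot 723\right) + 295572\right)\right) - 4134826 = \left(\left(1082544 + 54756 + 491166\right) - - 15945 \left(\left(-178492 + 522729 + 430908\right) + 295572\right)\right) - 4134826 = \left(1628466 - - 15945 \left(775145 + 295572\right)\right) - 4134826 = \left(1628466 - \left(-15945\right) 1070717\right) - 4134826 = \left(1628466 - -17072582565\right) - 4134826 = \left(1628466 + 17072582565\right) - 4134826 = 17074211031 - 4134826 = 17070076205$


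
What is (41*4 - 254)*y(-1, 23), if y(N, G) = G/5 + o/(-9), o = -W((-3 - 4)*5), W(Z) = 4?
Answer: -454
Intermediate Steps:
o = -4 (o = -1*4 = -4)
y(N, G) = 4/9 + G/5 (y(N, G) = G/5 - 4/(-9) = G*(⅕) - 4*(-⅑) = G/5 + 4/9 = 4/9 + G/5)
(41*4 - 254)*y(-1, 23) = (41*4 - 254)*(4/9 + (⅕)*23) = (164 - 254)*(4/9 + 23/5) = -90*227/45 = -454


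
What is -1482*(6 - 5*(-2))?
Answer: -23712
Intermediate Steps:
-1482*(6 - 5*(-2)) = -1482*(6 + 10) = -1482*16 = -23712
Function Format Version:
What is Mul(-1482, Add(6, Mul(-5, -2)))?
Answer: -23712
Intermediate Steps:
Mul(-1482, Add(6, Mul(-5, -2))) = Mul(-1482, Add(6, 10)) = Mul(-1482, 16) = -23712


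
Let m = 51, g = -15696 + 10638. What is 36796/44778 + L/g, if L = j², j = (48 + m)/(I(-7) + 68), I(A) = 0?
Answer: 2810957659/3422472096 ≈ 0.82132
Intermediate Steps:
g = -5058
j = 99/68 (j = (48 + 51)/(0 + 68) = 99/68 ≈ 1.4559)
L = 9801/4624 (L = (99/68)² = 9801/4624 ≈ 2.1196)
36796/44778 + L/g = 36796/44778 + (9801/4624)/(-5058) = 36796*(1/44778) + (9801/4624)*(-1/5058) = 18398/22389 - 1089/2598688 = 2810957659/3422472096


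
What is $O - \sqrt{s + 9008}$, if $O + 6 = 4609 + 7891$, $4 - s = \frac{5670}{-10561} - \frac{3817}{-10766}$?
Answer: $12494 - \frac{\sqrt{116506137974001948970}}{113699726} \approx 12399.0$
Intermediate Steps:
$s = \frac{475530787}{113699726}$ ($s = 4 - \left(\frac{5670}{-10561} - \frac{3817}{-10766}\right) = 4 - \left(5670 \left(- \frac{1}{10561}\right) - - \frac{3817}{10766}\right) = 4 - \left(- \frac{5670}{10561} + \frac{3817}{10766}\right) = 4 - - \frac{20731883}{113699726} = 4 + \frac{20731883}{113699726} = \frac{475530787}{113699726} \approx 4.1823$)
$O = 12494$ ($O = -6 + \left(4609 + 7891\right) = -6 + 12500 = 12494$)
$O - \sqrt{s + 9008} = 12494 - \sqrt{\frac{475530787}{113699726} + 9008} = 12494 - \sqrt{\frac{1024682662595}{113699726}} = 12494 - \frac{\sqrt{116506137974001948970}}{113699726}$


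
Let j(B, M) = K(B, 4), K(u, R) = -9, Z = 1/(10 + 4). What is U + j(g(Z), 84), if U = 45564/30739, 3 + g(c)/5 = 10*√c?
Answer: -231087/30739 ≈ -7.5177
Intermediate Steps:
Z = 1/14 ≈ 0.071429
g(c) = -15 + 50*√c (g(c) = -15 + 5*(10*√c) = -15 + 50*√c)
j(B, M) = -9
U = 45564/30739 (U = 45564*(1/30739) = 45564/30739 ≈ 1.4823)
U + j(g(Z), 84) = 45564/30739 - 9 = -231087/30739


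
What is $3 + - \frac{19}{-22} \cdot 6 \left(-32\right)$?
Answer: $- \frac{1791}{11} \approx -162.82$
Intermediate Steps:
$3 + - \frac{19}{-22} \cdot 6 \left(-32\right) = 3 + \left(-19\right) \left(- \frac{1}{22}\right) 6 \left(-32\right) = 3 + \frac{19}{22} \cdot 6 \left(-32\right) = 3 + \frac{57}{11} \left(-32\right) = 3 - \frac{1824}{11} = - \frac{1791}{11}$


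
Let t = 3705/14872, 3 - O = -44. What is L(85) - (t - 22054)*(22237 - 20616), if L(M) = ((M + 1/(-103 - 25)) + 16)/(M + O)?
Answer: 2617408370321/73216 ≈ 3.5749e+7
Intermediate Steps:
O = 47 (O = 3 - 1*(-44) = 3 + 44 = 47)
t = 285/1144 (t = 3705*(1/14872) = 285/1144 ≈ 0.24913)
L(M) = (2047/128 + M)/(47 + M) (L(M) = ((M + 1/(-103 - 25)) + 16)/(M + 47) = ((M + 1/(-128)) + 16)/(47 + M) = ((M - 1/128) + 16)/(47 + M) = ((-1/128 + M) + 16)/(47 + M) = (2047/128 + M)/(47 + M))
L(85) - (t - 22054)*(22237 - 20616) = (2047/128 + 85)/(47 + 85) - (285/1144 - 22054)*(22237 - 20616) = (12927/128)/132 - (-25229491)*1621/1144 = (1/132)*(12927/128) - 1*(-40897004911/1144) = 4309/5632 + 40897004911/1144 = 2617408370321/73216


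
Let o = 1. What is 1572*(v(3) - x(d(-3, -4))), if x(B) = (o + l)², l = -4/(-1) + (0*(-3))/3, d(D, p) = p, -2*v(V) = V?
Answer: -41658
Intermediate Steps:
v(V) = -V/2
l = 4 (l = -4*(-1) + 0*(⅓) = 4 + 0 = 4)
x(B) = 25 (x(B) = (1 + 4)² = 5² = 25)
1572*(v(3) - x(d(-3, -4))) = 1572*(-½*3 - 1*25) = 1572*(-3/2 - 25) = 1572*(-53/2) = -41658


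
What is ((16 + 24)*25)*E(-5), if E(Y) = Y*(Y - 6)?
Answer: 55000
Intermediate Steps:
E(Y) = Y*(-6 + Y)
((16 + 24)*25)*E(-5) = ((16 + 24)*25)*(-5*(-6 - 5)) = (40*25)*(-5*(-11)) = 1000*55 = 55000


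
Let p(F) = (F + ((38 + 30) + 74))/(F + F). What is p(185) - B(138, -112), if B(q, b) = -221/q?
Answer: 31724/12765 ≈ 2.4852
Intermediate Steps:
p(F) = (142 + F)/(2*F) (p(F) = (F + (68 + 74))/((2*F)) = (F + 142)*(1/(2*F)) = (142 + F)*(1/(2*F)) = (142 + F)/(2*F))
p(185) - B(138, -112) = (½)*(142 + 185)/185 - (-221)/138 = (½)*(1/185)*327 - (-221)/138 = 327/370 - 1*(-221/138) = 327/370 + 221/138 = 31724/12765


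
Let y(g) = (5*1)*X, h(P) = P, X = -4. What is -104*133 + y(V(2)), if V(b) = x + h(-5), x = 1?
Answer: -13852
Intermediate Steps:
V(b) = -4 (V(b) = 1 - 5 = -4)
y(g) = -20 (y(g) = (5*1)*(-4) = 5*(-4) = -20)
-104*133 + y(V(2)) = -104*133 - 20 = -13832 - 20 = -13852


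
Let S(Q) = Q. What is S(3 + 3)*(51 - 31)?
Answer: 120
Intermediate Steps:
S(3 + 3)*(51 - 31) = (3 + 3)*(51 - 31) = 6*20 = 120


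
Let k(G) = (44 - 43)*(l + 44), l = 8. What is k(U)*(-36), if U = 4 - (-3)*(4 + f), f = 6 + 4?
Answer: -1872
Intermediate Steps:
f = 10
U = 46 (U = 4 - (-3)*(4 + 10) = 4 - (-3)*14 = 4 - 1*(-42) = 4 + 42 = 46)
k(G) = 52 (k(G) = (44 - 43)*(8 + 44) = 1*52 = 52)
k(U)*(-36) = 52*(-36) = -1872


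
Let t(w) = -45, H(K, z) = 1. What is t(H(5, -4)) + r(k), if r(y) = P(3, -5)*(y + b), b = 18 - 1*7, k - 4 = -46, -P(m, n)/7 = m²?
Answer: 1908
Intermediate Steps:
P(m, n) = -7*m²
k = -42 (k = 4 - 46 = -42)
b = 11 (b = 18 - 7 = 11)
r(y) = -693 - 63*y (r(y) = (-7*3²)*(y + 11) = (-7*9)*(11 + y) = -63*(11 + y) = -693 - 63*y)
t(H(5, -4)) + r(k) = -45 + (-693 - 63*(-42)) = -45 + (-693 + 2646) = -45 + 1953 = 1908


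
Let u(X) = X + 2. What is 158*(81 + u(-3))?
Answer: 12640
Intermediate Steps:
u(X) = 2 + X
158*(81 + u(-3)) = 158*(81 + (2 - 3)) = 158*(81 - 1) = 158*80 = 12640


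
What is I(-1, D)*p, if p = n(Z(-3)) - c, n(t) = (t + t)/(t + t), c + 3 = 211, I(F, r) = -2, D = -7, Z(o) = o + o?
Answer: 414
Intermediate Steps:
Z(o) = 2*o
c = 208 (c = -3 + 211 = 208)
n(t) = 1 (n(t) = (2*t)/((2*t)) = (2*t)*(1/(2*t)) = 1)
p = -207 (p = 1 - 1*208 = 1 - 208 = -207)
I(-1, D)*p = -2*(-207) = 414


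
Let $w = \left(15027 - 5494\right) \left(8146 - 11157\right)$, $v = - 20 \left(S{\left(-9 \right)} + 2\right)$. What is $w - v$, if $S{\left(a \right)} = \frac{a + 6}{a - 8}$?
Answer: $- \frac{487964931}{17} \approx -2.8704 \cdot 10^{7}$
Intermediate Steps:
$S{\left(a \right)} = \frac{6 + a}{-8 + a}$
$v = - \frac{740}{17}$ ($v = - 20 \left(\frac{6 - 9}{-8 - 9} + 2\right) = - 20 \left(\frac{1}{-17} \left(-3\right) + 2\right) = - 20 \left(\left(- \frac{1}{17}\right) \left(-3\right) + 2\right) = - 20 \left(\frac{3}{17} + 2\right) = \left(-20\right) \frac{37}{17} = - \frac{740}{17} \approx -43.529$)
$w = -28703863$ ($w = 9533 \left(8146 - 11157\right) = 9533 \left(-3011\right) = -28703863$)
$w - v = -28703863 - - \frac{740}{17} = -28703863 + \frac{740}{17} = - \frac{487964931}{17}$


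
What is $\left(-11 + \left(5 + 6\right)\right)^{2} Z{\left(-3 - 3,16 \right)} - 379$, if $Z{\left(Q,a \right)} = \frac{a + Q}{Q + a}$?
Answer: $-379$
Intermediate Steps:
$Z{\left(Q,a \right)} = 1$ ($Z{\left(Q,a \right)} = \frac{Q + a}{Q + a} = 1$)
$\left(-11 + \left(5 + 6\right)\right)^{2} Z{\left(-3 - 3,16 \right)} - 379 = \left(-11 + \left(5 + 6\right)\right)^{2} \cdot 1 - 379 = \left(-11 + 11\right)^{2} \cdot 1 - 379 = 0^{2} \cdot 1 - 379 = 0 \cdot 1 - 379 = 0 - 379 = -379$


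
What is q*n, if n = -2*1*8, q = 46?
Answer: -736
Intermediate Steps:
n = -16 (n = -2*8 = -16)
q*n = 46*(-16) = -736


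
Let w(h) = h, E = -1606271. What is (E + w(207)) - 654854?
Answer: -2260918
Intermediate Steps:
(E + w(207)) - 654854 = (-1606271 + 207) - 654854 = -1606064 - 654854 = -2260918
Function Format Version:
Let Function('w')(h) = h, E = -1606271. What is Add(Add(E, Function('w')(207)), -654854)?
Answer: -2260918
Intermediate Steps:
Add(Add(E, Function('w')(207)), -654854) = Add(Add(-1606271, 207), -654854) = Add(-1606064, -654854) = -2260918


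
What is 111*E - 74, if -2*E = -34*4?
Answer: 7474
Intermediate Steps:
E = 68 (E = -(-17)*4 = -½*(-136) = 68)
111*E - 74 = 111*68 - 74 = 7548 - 74 = 7474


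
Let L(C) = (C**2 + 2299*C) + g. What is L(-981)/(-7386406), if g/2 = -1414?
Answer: 647893/3693203 ≈ 0.17543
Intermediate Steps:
g = -2828 (g = 2*(-1414) = -2828)
L(C) = -2828 + C**2 + 2299*C (L(C) = (C**2 + 2299*C) - 2828 = -2828 + C**2 + 2299*C)
L(-981)/(-7386406) = (-2828 + (-981)**2 + 2299*(-981))/(-7386406) = (-2828 + 962361 - 2255319)*(-1/7386406) = -1295786*(-1/7386406) = 647893/3693203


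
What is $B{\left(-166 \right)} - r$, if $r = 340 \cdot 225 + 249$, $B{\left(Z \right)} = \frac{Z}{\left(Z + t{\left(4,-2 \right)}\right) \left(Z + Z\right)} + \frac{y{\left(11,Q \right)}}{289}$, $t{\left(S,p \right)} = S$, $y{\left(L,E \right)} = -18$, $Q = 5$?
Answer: $- \frac{7186475485}{93636} \approx -76749.0$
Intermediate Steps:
$B{\left(Z \right)} = - \frac{18}{289} + \frac{1}{2 \left(4 + Z\right)}$ ($B{\left(Z \right)} = \frac{Z}{\left(Z + 4\right) \left(Z + Z\right)} - \frac{18}{289} = \frac{Z}{\left(4 + Z\right) 2 Z} - \frac{18}{289} = \frac{Z}{2 Z \left(4 + Z\right)} - \frac{18}{289} = Z \frac{1}{2 Z \left(4 + Z\right)} - \frac{18}{289} = \frac{1}{2 \left(4 + Z\right)} - \frac{18}{289} = - \frac{18}{289} + \frac{1}{2 \left(4 + Z\right)}$)
$r = 76749$ ($r = 76500 + 249 = 76749$)
$B{\left(-166 \right)} - r = \frac{145 - -5976}{578 \left(4 - 166\right)} - 76749 = \frac{145 + 5976}{578 \left(-162\right)} - 76749 = \frac{1}{578} \left(- \frac{1}{162}\right) 6121 - 76749 = - \frac{6121}{93636} - 76749 = - \frac{7186475485}{93636}$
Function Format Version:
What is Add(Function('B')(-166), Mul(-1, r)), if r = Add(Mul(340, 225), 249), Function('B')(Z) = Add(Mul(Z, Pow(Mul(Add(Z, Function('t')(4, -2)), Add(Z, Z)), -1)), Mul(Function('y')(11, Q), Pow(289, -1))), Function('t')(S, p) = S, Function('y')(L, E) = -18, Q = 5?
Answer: Rational(-7186475485, 93636) ≈ -76749.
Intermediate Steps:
Function('B')(Z) = Add(Rational(-18, 289), Mul(Rational(1, 2), Pow(Add(4, Z), -1))) (Function('B')(Z) = Add(Mul(Z, Pow(Mul(Add(Z, 4), Add(Z, Z)), -1)), Mul(-18, Pow(289, -1))) = Add(Mul(Z, Pow(Mul(Add(4, Z), Mul(2, Z)), -1)), Mul(-18, Rational(1, 289))) = Add(Mul(Z, Pow(Mul(2, Z, Add(4, Z)), -1)), Rational(-18, 289)) = Add(Mul(Z, Mul(Rational(1, 2), Pow(Z, -1), Pow(Add(4, Z), -1))), Rational(-18, 289)) = Add(Mul(Rational(1, 2), Pow(Add(4, Z), -1)), Rational(-18, 289)) = Add(Rational(-18, 289), Mul(Rational(1, 2), Pow(Add(4, Z), -1))))
r = 76749 (r = Add(76500, 249) = 76749)
Add(Function('B')(-166), Mul(-1, r)) = Add(Mul(Rational(1, 578), Pow(Add(4, -166), -1), Add(145, Mul(-36, -166))), Mul(-1, 76749)) = Add(Mul(Rational(1, 578), Pow(-162, -1), Add(145, 5976)), -76749) = Add(Mul(Rational(1, 578), Rational(-1, 162), 6121), -76749) = Add(Rational(-6121, 93636), -76749) = Rational(-7186475485, 93636)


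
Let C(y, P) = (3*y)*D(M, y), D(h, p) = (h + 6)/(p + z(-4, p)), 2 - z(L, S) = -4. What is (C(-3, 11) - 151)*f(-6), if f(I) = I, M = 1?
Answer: 1032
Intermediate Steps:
z(L, S) = 6 (z(L, S) = 2 - 1*(-4) = 2 + 4 = 6)
D(h, p) = (6 + h)/(6 + p) (D(h, p) = (h + 6)/(p + 6) = (6 + h)/(6 + p))
C(y, P) = 21*y/(6 + y) (C(y, P) = (3*y)*((6 + 1)/(6 + y)) = (3*y)*(7/(6 + y)) = 21*y/(6 + y))
(C(-3, 11) - 151)*f(-6) = (21*(-3)/(6 - 3) - 151)*(-6) = (21*(-3)/3 - 151)*(-6) = (21*(-3)*(⅓) - 151)*(-6) = (-21 - 151)*(-6) = -172*(-6) = 1032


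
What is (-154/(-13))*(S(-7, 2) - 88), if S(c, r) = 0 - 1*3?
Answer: -1078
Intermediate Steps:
S(c, r) = -3 (S(c, r) = 0 - 3 = -3)
(-154/(-13))*(S(-7, 2) - 88) = (-154/(-13))*(-3 - 88) = -154*(-1/13)*(-91) = (154/13)*(-91) = -1078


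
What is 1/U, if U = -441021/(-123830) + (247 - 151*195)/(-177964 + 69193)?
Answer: 148012230/566877841 ≈ 0.26110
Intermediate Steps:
U = 566877841/148012230 (U = -441021*(-1/123830) + (247 - 29445)/(-108771) = 63003/17690 - 29198*(-1/108771) = 63003/17690 + 2246/8367 = 566877841/148012230 ≈ 3.8299)
1/U = 1/(566877841/148012230) = 148012230/566877841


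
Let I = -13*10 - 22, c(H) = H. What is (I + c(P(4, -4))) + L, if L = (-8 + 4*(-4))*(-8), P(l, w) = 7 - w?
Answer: 51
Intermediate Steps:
L = 192 (L = (-8 - 16)*(-8) = -24*(-8) = 192)
I = -152 (I = -130 - 22 = -152)
(I + c(P(4, -4))) + L = (-152 + (7 - 1*(-4))) + 192 = (-152 + (7 + 4)) + 192 = (-152 + 11) + 192 = -141 + 192 = 51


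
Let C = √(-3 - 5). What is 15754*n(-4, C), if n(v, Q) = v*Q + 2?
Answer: 31508 - 126032*I*√2 ≈ 31508.0 - 1.7824e+5*I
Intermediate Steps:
C = 2*I*√2 (C = √(-8) = 2*I*√2 ≈ 2.8284*I)
n(v, Q) = 2 + Q*v (n(v, Q) = Q*v + 2 = 2 + Q*v)
15754*n(-4, C) = 15754*(2 + (2*I*√2)*(-4)) = 15754*(2 - 8*I*√2) = 31508 - 126032*I*√2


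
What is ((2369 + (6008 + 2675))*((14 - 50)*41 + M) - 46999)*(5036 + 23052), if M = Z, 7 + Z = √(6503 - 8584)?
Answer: -461685686120 + 310428576*I*√2081 ≈ -4.6169e+11 + 1.4161e+10*I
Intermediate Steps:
Z = -7 + I*√2081 (Z = -7 + √(6503 - 8584) = -7 + √(-2081) = -7 + I*√2081 ≈ -7.0 + 45.618*I)
M = -7 + I*√2081 ≈ -7.0 + 45.618*I
((2369 + (6008 + 2675))*((14 - 50)*41 + M) - 46999)*(5036 + 23052) = ((2369 + (6008 + 2675))*((14 - 50)*41 + (-7 + I*√2081)) - 46999)*(5036 + 23052) = ((2369 + 8683)*(-36*41 + (-7 + I*√2081)) - 46999)*28088 = (11052*(-1476 + (-7 + I*√2081)) - 46999)*28088 = (11052*(-1483 + I*√2081) - 46999)*28088 = ((-16390116 + 11052*I*√2081) - 46999)*28088 = (-16437115 + 11052*I*√2081)*28088 = -461685686120 + 310428576*I*√2081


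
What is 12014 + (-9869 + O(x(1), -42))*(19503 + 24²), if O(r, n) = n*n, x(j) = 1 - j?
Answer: -162728281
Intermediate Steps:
O(r, n) = n²
12014 + (-9869 + O(x(1), -42))*(19503 + 24²) = 12014 + (-9869 + (-42)²)*(19503 + 24²) = 12014 + (-9869 + 1764)*(19503 + 576) = 12014 - 8105*20079 = 12014 - 162740295 = -162728281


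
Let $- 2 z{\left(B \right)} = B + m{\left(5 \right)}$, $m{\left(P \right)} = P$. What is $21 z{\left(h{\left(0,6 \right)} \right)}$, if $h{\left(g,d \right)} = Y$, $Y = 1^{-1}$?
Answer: $-63$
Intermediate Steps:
$Y = 1$
$h{\left(g,d \right)} = 1$
$z{\left(B \right)} = - \frac{5}{2} - \frac{B}{2}$ ($z{\left(B \right)} = - \frac{B + 5}{2} = - \frac{5 + B}{2} = - \frac{5}{2} - \frac{B}{2}$)
$21 z{\left(h{\left(0,6 \right)} \right)} = 21 \left(- \frac{5}{2} - \frac{1}{2}\right) = 21 \left(-3\right) = -63$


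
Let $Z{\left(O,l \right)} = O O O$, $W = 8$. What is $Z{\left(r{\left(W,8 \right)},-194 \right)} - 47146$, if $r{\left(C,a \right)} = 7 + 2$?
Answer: $-46417$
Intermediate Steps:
$r{\left(C,a \right)} = 9$
$Z{\left(O,l \right)} = O^{3}$ ($Z{\left(O,l \right)} = O^{2} O = O^{3}$)
$Z{\left(r{\left(W,8 \right)},-194 \right)} - 47146 = 9^{3} - 47146 = 729 - 47146 = -46417$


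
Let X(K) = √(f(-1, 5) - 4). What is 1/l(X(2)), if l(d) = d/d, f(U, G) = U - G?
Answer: 1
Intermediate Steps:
X(K) = I*√10 (X(K) = √((-1 - 1*5) - 4) = √((-1 - 5) - 4) = √(-6 - 4) = √(-10) = I*√10)
l(d) = 1
1/l(X(2)) = 1/1 = 1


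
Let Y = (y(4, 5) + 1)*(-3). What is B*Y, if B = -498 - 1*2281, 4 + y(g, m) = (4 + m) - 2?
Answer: 33348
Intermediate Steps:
y(g, m) = -2 + m (y(g, m) = -4 + ((4 + m) - 2) = -4 + (2 + m) = -2 + m)
Y = -12 (Y = ((-2 + 5) + 1)*(-3) = (3 + 1)*(-3) = 4*(-3) = -12)
B = -2779 (B = -498 - 2281 = -2779)
B*Y = -2779*(-12) = 33348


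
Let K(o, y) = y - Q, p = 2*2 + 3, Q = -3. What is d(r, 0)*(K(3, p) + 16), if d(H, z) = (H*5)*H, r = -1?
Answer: 130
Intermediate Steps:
d(H, z) = 5*H² (d(H, z) = (5*H)*H = 5*H²)
p = 7 (p = 4 + 3 = 7)
K(o, y) = 3 + y (K(o, y) = y - 1*(-3) = y + 3 = 3 + y)
d(r, 0)*(K(3, p) + 16) = (5*(-1)²)*((3 + 7) + 16) = (5*1)*(10 + 16) = 5*26 = 130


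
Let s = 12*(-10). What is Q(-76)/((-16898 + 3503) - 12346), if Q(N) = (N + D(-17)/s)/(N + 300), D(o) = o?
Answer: 9103/691918080 ≈ 1.3156e-5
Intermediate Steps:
s = -120
Q(N) = (17/120 + N)/(300 + N) (Q(N) = (N - 17/(-120))/(N + 300) = (N - 17*(-1/120))/(300 + N) = (N + 17/120)/(300 + N) = (17/120 + N)/(300 + N))
Q(-76)/((-16898 + 3503) - 12346) = ((17/120 - 76)/(300 - 76))/((-16898 + 3503) - 12346) = (-9103/120/224)/(-13395 - 12346) = ((1/224)*(-9103/120))/(-25741) = -9103/26880*(-1/25741) = 9103/691918080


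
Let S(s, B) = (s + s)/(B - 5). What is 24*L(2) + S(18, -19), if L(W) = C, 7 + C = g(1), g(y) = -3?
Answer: -483/2 ≈ -241.50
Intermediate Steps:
S(s, B) = 2*s/(-5 + B) (S(s, B) = (2*s)/(-5 + B) = 2*s/(-5 + B))
C = -10 (C = -7 - 3 = -10)
L(W) = -10
24*L(2) + S(18, -19) = 24*(-10) + 2*18/(-5 - 19) = -240 + 2*18/(-24) = -240 + 2*18*(-1/24) = -240 - 3/2 = -483/2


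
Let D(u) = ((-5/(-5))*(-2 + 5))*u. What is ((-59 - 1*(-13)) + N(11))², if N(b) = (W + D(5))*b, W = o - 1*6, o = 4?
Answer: 9409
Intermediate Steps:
W = -2 (W = 4 - 1*6 = 4 - 6 = -2)
D(u) = 3*u (D(u) = (-5*(-⅕)*3)*u = (1*3)*u = 3*u)
N(b) = 13*b (N(b) = (-2 + 3*5)*b = (-2 + 15)*b = 13*b)
((-59 - 1*(-13)) + N(11))² = ((-59 - 1*(-13)) + 13*11)² = ((-59 + 13) + 143)² = (-46 + 143)² = 97² = 9409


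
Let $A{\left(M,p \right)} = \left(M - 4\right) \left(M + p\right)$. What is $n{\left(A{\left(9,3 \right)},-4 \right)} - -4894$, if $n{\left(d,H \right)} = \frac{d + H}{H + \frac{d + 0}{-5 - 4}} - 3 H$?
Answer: $\frac{19603}{4} \approx 4900.8$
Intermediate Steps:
$A{\left(M,p \right)} = \left(-4 + M\right) \left(M + p\right)$
$n{\left(d,H \right)} = - 3 H + \frac{H + d}{H - \frac{d}{9}}$ ($n{\left(d,H \right)} = \frac{H + d}{H + \frac{d}{-9}} - 3 H = \frac{H + d}{H + d \left(- \frac{1}{9}\right)} - 3 H = \frac{H + d}{H - \frac{d}{9}} - 3 H = - 3 H + \frac{H + d}{H - \frac{d}{9}}$)
$n{\left(A{\left(9,3 \right)},-4 \right)} - -4894 = \frac{3 \left(- 9 \left(-4\right)^{2} + 3 \left(-4\right) + 3 \left(9^{2} - 36 - 12 + 9 \cdot 3\right) - 4 \left(9^{2} - 36 - 12 + 9 \cdot 3\right)\right)}{- (9^{2} - 36 - 12 + 9 \cdot 3) + 9 \left(-4\right)} - -4894 = \frac{3 \left(\left(-9\right) 16 - 12 + 3 \left(81 - 36 - 12 + 27\right) - 4 \left(81 - 36 - 12 + 27\right)\right)}{- (81 - 36 - 12 + 27) - 36} + 4894 = \frac{3 \left(-144 - 12 + 3 \cdot 60 - 240\right)}{\left(-1\right) 60 - 36} + 4894 = \frac{3 \left(-144 - 12 + 180 - 240\right)}{-60 - 36} + 4894 = 3 \frac{1}{-96} \left(-216\right) + 4894 = 3 \left(- \frac{1}{96}\right) \left(-216\right) + 4894 = \frac{27}{4} + 4894 = \frac{19603}{4}$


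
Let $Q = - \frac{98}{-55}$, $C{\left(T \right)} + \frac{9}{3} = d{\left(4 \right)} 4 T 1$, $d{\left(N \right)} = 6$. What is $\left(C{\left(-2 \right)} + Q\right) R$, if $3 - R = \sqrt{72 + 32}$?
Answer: $- \frac{8121}{55} + \frac{5414 \sqrt{26}}{55} \approx 354.27$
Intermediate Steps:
$R = 3 - 2 \sqrt{26}$ ($R = 3 - \sqrt{72 + 32} = 3 - \sqrt{104} = 3 - 2 \sqrt{26} \approx -7.198$)
$C{\left(T \right)} = -3 + 24 T$ ($C{\left(T \right)} = -3 + 6 \cdot 4 T 1 = -3 + 6 \cdot 4 T = -3 + 24 T$)
$Q = \frac{98}{55}$ ($Q = \left(-98\right) \left(- \frac{1}{55}\right) = \frac{98}{55} \approx 1.7818$)
$\left(C{\left(-2 \right)} + Q\right) R = \left(\left(-3 + 24 \left(-2\right)\right) + \frac{98}{55}\right) \left(3 - 2 \sqrt{26}\right) = \left(\left(-3 - 48\right) + \frac{98}{55}\right) \left(3 - 2 \sqrt{26}\right) = \left(-51 + \frac{98}{55}\right) \left(3 - 2 \sqrt{26}\right) = - \frac{2707 \left(3 - 2 \sqrt{26}\right)}{55} = - \frac{8121}{55} + \frac{5414 \sqrt{26}}{55}$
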